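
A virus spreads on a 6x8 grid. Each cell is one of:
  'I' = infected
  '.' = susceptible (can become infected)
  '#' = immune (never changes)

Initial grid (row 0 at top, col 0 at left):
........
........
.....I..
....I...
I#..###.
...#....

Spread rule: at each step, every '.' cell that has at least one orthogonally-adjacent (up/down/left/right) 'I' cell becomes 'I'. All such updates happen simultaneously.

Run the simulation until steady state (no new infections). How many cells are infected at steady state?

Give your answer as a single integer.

Step 0 (initial): 3 infected
Step 1: +7 new -> 10 infected
Step 2: +11 new -> 21 infected
Step 3: +10 new -> 31 infected
Step 4: +6 new -> 37 infected
Step 5: +3 new -> 40 infected
Step 6: +1 new -> 41 infected
Step 7: +1 new -> 42 infected
Step 8: +1 new -> 43 infected
Step 9: +0 new -> 43 infected

Answer: 43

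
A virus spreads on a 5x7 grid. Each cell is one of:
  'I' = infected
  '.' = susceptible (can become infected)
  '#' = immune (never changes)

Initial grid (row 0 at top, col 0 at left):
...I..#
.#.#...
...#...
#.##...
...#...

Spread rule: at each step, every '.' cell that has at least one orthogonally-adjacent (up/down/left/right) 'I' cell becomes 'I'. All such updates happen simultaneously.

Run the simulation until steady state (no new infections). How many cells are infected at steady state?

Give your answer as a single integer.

Step 0 (initial): 1 infected
Step 1: +2 new -> 3 infected
Step 2: +4 new -> 7 infected
Step 3: +4 new -> 11 infected
Step 4: +5 new -> 16 infected
Step 5: +5 new -> 21 infected
Step 6: +3 new -> 24 infected
Step 7: +3 new -> 27 infected
Step 8: +0 new -> 27 infected

Answer: 27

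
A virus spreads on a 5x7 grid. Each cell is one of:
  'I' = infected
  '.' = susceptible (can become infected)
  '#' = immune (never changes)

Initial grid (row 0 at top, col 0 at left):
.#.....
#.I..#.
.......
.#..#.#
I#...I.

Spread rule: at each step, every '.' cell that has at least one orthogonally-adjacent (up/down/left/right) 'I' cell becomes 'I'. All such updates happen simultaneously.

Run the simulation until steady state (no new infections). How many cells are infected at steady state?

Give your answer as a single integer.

Answer: 27

Derivation:
Step 0 (initial): 3 infected
Step 1: +8 new -> 11 infected
Step 2: +8 new -> 19 infected
Step 3: +5 new -> 24 infected
Step 4: +2 new -> 26 infected
Step 5: +1 new -> 27 infected
Step 6: +0 new -> 27 infected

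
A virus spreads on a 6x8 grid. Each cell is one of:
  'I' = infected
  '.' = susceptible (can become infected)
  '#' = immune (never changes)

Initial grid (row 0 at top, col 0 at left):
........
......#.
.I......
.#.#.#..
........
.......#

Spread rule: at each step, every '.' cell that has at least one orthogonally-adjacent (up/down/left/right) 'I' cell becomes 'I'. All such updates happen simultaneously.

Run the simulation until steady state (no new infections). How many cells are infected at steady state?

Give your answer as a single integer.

Step 0 (initial): 1 infected
Step 1: +3 new -> 4 infected
Step 2: +6 new -> 10 infected
Step 3: +6 new -> 16 infected
Step 4: +8 new -> 24 infected
Step 5: +6 new -> 30 infected
Step 6: +5 new -> 35 infected
Step 7: +5 new -> 40 infected
Step 8: +3 new -> 43 infected
Step 9: +0 new -> 43 infected

Answer: 43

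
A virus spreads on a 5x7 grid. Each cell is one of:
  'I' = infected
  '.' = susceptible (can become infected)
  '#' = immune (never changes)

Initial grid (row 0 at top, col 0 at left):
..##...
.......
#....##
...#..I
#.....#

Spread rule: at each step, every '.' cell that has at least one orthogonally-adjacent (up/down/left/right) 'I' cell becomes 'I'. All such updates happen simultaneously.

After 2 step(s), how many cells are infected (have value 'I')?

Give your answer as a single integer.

Answer: 4

Derivation:
Step 0 (initial): 1 infected
Step 1: +1 new -> 2 infected
Step 2: +2 new -> 4 infected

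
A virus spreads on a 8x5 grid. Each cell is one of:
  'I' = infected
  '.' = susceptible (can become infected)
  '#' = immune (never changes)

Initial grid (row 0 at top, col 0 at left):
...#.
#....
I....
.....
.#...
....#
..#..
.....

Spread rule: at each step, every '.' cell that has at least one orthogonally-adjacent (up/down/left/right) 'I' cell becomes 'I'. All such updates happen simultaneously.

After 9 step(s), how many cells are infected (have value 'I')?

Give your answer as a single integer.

Step 0 (initial): 1 infected
Step 1: +2 new -> 3 infected
Step 2: +4 new -> 7 infected
Step 3: +5 new -> 12 infected
Step 4: +8 new -> 20 infected
Step 5: +6 new -> 26 infected
Step 6: +4 new -> 30 infected
Step 7: +2 new -> 32 infected
Step 8: +2 new -> 34 infected
Step 9: +1 new -> 35 infected

Answer: 35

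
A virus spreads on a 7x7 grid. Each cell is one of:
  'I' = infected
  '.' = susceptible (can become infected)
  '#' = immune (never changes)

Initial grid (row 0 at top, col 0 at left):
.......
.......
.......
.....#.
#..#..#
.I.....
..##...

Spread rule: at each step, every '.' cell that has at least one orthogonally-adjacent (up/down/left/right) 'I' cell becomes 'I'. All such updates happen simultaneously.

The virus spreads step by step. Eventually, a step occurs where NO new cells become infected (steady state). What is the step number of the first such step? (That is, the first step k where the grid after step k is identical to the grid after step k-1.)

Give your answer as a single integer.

Step 0 (initial): 1 infected
Step 1: +4 new -> 5 infected
Step 2: +4 new -> 9 infected
Step 3: +4 new -> 13 infected
Step 4: +7 new -> 20 infected
Step 5: +8 new -> 28 infected
Step 6: +5 new -> 33 infected
Step 7: +3 new -> 36 infected
Step 8: +3 new -> 39 infected
Step 9: +3 new -> 42 infected
Step 10: +1 new -> 43 infected
Step 11: +0 new -> 43 infected

Answer: 11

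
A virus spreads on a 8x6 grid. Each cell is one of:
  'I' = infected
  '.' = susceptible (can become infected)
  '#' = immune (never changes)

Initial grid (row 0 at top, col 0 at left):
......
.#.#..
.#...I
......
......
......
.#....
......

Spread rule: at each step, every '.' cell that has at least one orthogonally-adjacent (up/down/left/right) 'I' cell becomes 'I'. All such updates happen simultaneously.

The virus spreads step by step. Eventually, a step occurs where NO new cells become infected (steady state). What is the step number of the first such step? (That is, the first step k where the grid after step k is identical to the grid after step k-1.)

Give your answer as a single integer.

Answer: 11

Derivation:
Step 0 (initial): 1 infected
Step 1: +3 new -> 4 infected
Step 2: +5 new -> 9 infected
Step 3: +5 new -> 14 infected
Step 4: +6 new -> 20 infected
Step 5: +6 new -> 26 infected
Step 6: +6 new -> 32 infected
Step 7: +6 new -> 38 infected
Step 8: +3 new -> 41 infected
Step 9: +2 new -> 43 infected
Step 10: +1 new -> 44 infected
Step 11: +0 new -> 44 infected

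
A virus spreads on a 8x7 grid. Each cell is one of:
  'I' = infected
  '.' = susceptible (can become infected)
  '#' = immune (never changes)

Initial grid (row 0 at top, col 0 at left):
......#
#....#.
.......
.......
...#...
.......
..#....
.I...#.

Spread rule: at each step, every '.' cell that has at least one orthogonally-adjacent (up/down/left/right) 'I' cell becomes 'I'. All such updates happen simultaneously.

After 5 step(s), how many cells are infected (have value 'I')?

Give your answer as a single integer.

Step 0 (initial): 1 infected
Step 1: +3 new -> 4 infected
Step 2: +3 new -> 7 infected
Step 3: +5 new -> 12 infected
Step 4: +5 new -> 17 infected
Step 5: +5 new -> 22 infected

Answer: 22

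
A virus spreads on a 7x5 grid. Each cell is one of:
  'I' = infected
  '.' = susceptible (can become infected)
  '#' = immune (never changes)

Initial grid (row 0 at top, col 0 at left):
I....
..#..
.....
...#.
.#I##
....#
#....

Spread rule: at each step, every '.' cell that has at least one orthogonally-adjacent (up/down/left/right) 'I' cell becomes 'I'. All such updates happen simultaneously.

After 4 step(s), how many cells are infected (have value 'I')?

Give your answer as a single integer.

Step 0 (initial): 2 infected
Step 1: +4 new -> 6 infected
Step 2: +8 new -> 14 infected
Step 3: +7 new -> 21 infected
Step 4: +5 new -> 26 infected

Answer: 26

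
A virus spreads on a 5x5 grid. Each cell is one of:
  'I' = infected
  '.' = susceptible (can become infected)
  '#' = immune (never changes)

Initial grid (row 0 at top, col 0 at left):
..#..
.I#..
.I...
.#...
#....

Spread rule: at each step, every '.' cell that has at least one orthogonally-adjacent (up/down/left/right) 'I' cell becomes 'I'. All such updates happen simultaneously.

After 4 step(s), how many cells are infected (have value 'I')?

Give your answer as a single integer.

Answer: 19

Derivation:
Step 0 (initial): 2 infected
Step 1: +4 new -> 6 infected
Step 2: +4 new -> 10 infected
Step 3: +4 new -> 14 infected
Step 4: +5 new -> 19 infected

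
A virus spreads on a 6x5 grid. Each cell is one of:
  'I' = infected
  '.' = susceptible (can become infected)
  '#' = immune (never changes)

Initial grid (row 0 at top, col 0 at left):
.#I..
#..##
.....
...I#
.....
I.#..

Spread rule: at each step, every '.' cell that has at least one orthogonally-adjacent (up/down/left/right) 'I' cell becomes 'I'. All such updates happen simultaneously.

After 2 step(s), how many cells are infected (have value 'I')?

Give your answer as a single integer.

Answer: 20

Derivation:
Step 0 (initial): 3 infected
Step 1: +7 new -> 10 infected
Step 2: +10 new -> 20 infected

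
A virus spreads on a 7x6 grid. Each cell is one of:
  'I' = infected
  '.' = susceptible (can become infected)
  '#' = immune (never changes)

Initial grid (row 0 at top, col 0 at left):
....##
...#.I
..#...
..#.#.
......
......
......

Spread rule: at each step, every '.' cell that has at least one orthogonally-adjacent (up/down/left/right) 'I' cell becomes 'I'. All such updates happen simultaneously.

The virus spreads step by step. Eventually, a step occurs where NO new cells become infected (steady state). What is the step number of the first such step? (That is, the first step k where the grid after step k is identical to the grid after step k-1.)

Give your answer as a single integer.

Answer: 14

Derivation:
Step 0 (initial): 1 infected
Step 1: +2 new -> 3 infected
Step 2: +2 new -> 5 infected
Step 3: +2 new -> 7 infected
Step 4: +3 new -> 10 infected
Step 5: +3 new -> 13 infected
Step 6: +3 new -> 16 infected
Step 7: +3 new -> 19 infected
Step 8: +4 new -> 23 infected
Step 9: +4 new -> 27 infected
Step 10: +3 new -> 30 infected
Step 11: +3 new -> 33 infected
Step 12: +2 new -> 35 infected
Step 13: +1 new -> 36 infected
Step 14: +0 new -> 36 infected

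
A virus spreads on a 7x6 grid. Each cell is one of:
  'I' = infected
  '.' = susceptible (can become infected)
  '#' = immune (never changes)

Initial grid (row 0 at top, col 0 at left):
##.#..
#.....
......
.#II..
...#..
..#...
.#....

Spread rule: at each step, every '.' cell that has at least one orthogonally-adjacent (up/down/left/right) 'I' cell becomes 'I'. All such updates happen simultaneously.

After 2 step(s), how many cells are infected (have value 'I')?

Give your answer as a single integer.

Step 0 (initial): 2 infected
Step 1: +4 new -> 6 infected
Step 2: +7 new -> 13 infected

Answer: 13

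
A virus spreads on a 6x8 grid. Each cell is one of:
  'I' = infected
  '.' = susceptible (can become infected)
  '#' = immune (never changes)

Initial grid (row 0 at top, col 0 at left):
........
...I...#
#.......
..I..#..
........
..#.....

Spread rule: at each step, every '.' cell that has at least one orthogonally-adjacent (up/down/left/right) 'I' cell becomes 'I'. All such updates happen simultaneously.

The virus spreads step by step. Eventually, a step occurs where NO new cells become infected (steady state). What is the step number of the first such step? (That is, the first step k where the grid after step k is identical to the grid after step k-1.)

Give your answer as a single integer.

Step 0 (initial): 2 infected
Step 1: +8 new -> 10 infected
Step 2: +10 new -> 20 infected
Step 3: +9 new -> 29 infected
Step 4: +6 new -> 35 infected
Step 5: +5 new -> 40 infected
Step 6: +3 new -> 43 infected
Step 7: +1 new -> 44 infected
Step 8: +0 new -> 44 infected

Answer: 8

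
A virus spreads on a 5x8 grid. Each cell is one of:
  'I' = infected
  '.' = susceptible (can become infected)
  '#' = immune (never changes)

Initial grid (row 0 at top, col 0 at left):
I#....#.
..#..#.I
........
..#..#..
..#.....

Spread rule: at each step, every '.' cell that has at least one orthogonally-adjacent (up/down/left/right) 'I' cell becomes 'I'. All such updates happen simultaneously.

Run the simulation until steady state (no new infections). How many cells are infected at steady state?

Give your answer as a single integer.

Answer: 33

Derivation:
Step 0 (initial): 2 infected
Step 1: +4 new -> 6 infected
Step 2: +4 new -> 10 infected
Step 3: +5 new -> 15 infected
Step 4: +5 new -> 20 infected
Step 5: +5 new -> 25 infected
Step 6: +4 new -> 29 infected
Step 7: +3 new -> 32 infected
Step 8: +1 new -> 33 infected
Step 9: +0 new -> 33 infected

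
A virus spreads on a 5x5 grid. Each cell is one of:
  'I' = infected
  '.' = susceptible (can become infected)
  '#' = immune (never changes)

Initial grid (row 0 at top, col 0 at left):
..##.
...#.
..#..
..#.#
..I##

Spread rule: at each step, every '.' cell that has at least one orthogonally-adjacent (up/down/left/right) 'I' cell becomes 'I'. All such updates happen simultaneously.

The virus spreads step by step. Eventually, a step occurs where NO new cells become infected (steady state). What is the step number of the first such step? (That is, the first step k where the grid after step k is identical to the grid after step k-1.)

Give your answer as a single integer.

Answer: 7

Derivation:
Step 0 (initial): 1 infected
Step 1: +1 new -> 2 infected
Step 2: +2 new -> 4 infected
Step 3: +2 new -> 6 infected
Step 4: +2 new -> 8 infected
Step 5: +3 new -> 11 infected
Step 6: +1 new -> 12 infected
Step 7: +0 new -> 12 infected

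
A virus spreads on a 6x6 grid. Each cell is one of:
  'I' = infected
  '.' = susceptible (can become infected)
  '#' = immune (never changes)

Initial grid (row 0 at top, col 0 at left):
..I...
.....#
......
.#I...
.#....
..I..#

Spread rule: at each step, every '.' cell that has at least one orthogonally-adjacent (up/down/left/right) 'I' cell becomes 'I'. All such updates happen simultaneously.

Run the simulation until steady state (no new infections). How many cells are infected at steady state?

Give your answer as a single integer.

Answer: 32

Derivation:
Step 0 (initial): 3 infected
Step 1: +8 new -> 11 infected
Step 2: +10 new -> 21 infected
Step 3: +8 new -> 29 infected
Step 4: +3 new -> 32 infected
Step 5: +0 new -> 32 infected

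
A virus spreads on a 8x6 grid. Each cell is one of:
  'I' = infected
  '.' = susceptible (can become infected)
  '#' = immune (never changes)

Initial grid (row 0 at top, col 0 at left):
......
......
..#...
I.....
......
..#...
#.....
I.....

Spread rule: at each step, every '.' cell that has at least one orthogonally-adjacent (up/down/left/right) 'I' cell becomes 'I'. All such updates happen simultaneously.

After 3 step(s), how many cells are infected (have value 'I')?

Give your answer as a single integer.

Step 0 (initial): 2 infected
Step 1: +4 new -> 6 infected
Step 2: +7 new -> 13 infected
Step 3: +7 new -> 20 infected

Answer: 20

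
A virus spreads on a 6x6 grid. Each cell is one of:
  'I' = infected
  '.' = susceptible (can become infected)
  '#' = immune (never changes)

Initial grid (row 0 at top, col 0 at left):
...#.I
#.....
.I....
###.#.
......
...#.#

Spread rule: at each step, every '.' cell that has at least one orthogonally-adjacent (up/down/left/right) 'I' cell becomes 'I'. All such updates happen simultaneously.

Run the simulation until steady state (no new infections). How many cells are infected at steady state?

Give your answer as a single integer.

Step 0 (initial): 2 infected
Step 1: +5 new -> 7 infected
Step 2: +5 new -> 12 infected
Step 3: +6 new -> 18 infected
Step 4: +2 new -> 20 infected
Step 5: +2 new -> 22 infected
Step 6: +3 new -> 25 infected
Step 7: +2 new -> 27 infected
Step 8: +1 new -> 28 infected
Step 9: +0 new -> 28 infected

Answer: 28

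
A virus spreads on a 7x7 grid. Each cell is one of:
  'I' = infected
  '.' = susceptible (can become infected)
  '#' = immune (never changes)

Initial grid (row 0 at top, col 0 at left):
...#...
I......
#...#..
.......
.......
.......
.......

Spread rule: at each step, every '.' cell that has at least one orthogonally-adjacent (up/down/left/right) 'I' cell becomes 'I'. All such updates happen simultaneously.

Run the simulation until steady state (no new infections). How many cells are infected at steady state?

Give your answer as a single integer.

Answer: 46

Derivation:
Step 0 (initial): 1 infected
Step 1: +2 new -> 3 infected
Step 2: +3 new -> 6 infected
Step 3: +4 new -> 10 infected
Step 4: +5 new -> 15 infected
Step 5: +6 new -> 21 infected
Step 6: +8 new -> 29 infected
Step 7: +7 new -> 36 infected
Step 8: +4 new -> 40 infected
Step 9: +3 new -> 43 infected
Step 10: +2 new -> 45 infected
Step 11: +1 new -> 46 infected
Step 12: +0 new -> 46 infected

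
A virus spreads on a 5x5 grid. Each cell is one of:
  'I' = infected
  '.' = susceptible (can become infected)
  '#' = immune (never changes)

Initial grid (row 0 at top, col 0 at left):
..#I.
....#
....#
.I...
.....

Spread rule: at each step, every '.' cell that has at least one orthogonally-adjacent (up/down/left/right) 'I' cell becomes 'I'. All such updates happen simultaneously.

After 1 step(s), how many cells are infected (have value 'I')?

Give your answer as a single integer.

Answer: 8

Derivation:
Step 0 (initial): 2 infected
Step 1: +6 new -> 8 infected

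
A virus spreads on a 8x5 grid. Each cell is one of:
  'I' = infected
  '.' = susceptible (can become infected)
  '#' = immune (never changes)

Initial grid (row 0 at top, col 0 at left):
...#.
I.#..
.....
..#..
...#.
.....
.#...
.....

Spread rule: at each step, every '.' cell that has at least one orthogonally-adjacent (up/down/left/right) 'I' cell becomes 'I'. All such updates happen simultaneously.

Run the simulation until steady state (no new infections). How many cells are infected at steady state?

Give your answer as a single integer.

Step 0 (initial): 1 infected
Step 1: +3 new -> 4 infected
Step 2: +3 new -> 7 infected
Step 3: +4 new -> 11 infected
Step 4: +3 new -> 14 infected
Step 5: +6 new -> 20 infected
Step 6: +4 new -> 24 infected
Step 7: +5 new -> 29 infected
Step 8: +3 new -> 32 infected
Step 9: +2 new -> 34 infected
Step 10: +1 new -> 35 infected
Step 11: +0 new -> 35 infected

Answer: 35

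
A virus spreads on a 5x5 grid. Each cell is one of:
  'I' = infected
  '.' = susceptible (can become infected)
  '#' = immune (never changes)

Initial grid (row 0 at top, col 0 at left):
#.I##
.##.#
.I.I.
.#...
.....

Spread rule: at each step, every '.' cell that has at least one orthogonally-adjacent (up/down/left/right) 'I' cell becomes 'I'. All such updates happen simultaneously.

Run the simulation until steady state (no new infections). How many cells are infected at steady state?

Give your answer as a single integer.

Step 0 (initial): 3 infected
Step 1: +6 new -> 9 infected
Step 2: +5 new -> 14 infected
Step 3: +3 new -> 17 infected
Step 4: +1 new -> 18 infected
Step 5: +0 new -> 18 infected

Answer: 18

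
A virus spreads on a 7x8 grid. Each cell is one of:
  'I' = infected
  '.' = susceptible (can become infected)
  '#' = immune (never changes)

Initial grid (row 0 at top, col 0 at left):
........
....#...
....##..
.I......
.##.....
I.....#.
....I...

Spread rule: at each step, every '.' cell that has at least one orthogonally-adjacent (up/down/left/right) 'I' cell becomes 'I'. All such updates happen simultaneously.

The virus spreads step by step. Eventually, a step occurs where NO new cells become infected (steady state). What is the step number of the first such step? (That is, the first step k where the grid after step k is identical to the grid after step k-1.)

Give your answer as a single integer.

Step 0 (initial): 3 infected
Step 1: +9 new -> 12 infected
Step 2: +11 new -> 23 infected
Step 3: +8 new -> 31 infected
Step 4: +6 new -> 37 infected
Step 5: +3 new -> 40 infected
Step 6: +3 new -> 43 infected
Step 7: +3 new -> 46 infected
Step 8: +3 new -> 49 infected
Step 9: +1 new -> 50 infected
Step 10: +0 new -> 50 infected

Answer: 10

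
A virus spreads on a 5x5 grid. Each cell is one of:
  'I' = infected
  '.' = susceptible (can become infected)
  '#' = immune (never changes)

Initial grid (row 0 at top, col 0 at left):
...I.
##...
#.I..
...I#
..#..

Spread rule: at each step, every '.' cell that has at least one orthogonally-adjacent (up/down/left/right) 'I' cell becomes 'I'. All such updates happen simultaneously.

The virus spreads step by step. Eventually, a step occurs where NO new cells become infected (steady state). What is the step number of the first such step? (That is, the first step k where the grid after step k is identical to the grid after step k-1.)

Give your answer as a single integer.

Answer: 5

Derivation:
Step 0 (initial): 3 infected
Step 1: +8 new -> 11 infected
Step 2: +5 new -> 16 infected
Step 3: +3 new -> 19 infected
Step 4: +1 new -> 20 infected
Step 5: +0 new -> 20 infected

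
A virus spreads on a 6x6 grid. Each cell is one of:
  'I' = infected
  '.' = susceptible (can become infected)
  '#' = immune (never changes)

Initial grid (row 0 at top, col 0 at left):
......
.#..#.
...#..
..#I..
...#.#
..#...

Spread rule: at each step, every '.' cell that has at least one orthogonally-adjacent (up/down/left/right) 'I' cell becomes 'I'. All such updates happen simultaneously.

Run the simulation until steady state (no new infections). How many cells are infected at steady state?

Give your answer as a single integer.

Step 0 (initial): 1 infected
Step 1: +1 new -> 2 infected
Step 2: +3 new -> 5 infected
Step 3: +2 new -> 7 infected
Step 4: +3 new -> 10 infected
Step 5: +1 new -> 11 infected
Step 6: +1 new -> 12 infected
Step 7: +1 new -> 13 infected
Step 8: +2 new -> 15 infected
Step 9: +2 new -> 17 infected
Step 10: +2 new -> 19 infected
Step 11: +2 new -> 21 infected
Step 12: +2 new -> 23 infected
Step 13: +2 new -> 25 infected
Step 14: +3 new -> 28 infected
Step 15: +1 new -> 29 infected
Step 16: +0 new -> 29 infected

Answer: 29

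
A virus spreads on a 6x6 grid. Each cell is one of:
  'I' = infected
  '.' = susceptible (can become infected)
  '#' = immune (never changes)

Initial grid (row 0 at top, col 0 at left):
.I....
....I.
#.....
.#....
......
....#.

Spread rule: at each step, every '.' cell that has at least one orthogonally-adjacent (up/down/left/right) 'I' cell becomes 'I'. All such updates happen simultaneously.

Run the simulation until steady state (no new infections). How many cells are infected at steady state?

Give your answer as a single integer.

Step 0 (initial): 2 infected
Step 1: +7 new -> 9 infected
Step 2: +8 new -> 17 infected
Step 3: +4 new -> 21 infected
Step 4: +3 new -> 24 infected
Step 5: +3 new -> 27 infected
Step 6: +2 new -> 29 infected
Step 7: +2 new -> 31 infected
Step 8: +2 new -> 33 infected
Step 9: +0 new -> 33 infected

Answer: 33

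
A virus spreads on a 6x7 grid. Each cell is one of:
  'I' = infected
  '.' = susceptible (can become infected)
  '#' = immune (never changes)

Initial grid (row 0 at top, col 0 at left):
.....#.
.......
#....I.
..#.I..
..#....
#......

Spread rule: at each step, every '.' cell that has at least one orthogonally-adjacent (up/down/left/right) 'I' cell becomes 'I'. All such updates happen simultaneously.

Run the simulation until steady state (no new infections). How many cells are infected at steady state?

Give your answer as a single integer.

Step 0 (initial): 2 infected
Step 1: +6 new -> 8 infected
Step 2: +7 new -> 15 infected
Step 3: +7 new -> 22 infected
Step 4: +5 new -> 27 infected
Step 5: +4 new -> 31 infected
Step 6: +4 new -> 35 infected
Step 7: +2 new -> 37 infected
Step 8: +0 new -> 37 infected

Answer: 37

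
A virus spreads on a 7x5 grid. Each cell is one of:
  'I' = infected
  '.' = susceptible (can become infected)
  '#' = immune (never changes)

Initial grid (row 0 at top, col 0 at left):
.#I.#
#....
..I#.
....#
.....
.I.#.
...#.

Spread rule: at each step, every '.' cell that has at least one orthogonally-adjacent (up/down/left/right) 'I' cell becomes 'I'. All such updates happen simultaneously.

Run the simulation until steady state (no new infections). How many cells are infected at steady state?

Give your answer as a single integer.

Answer: 27

Derivation:
Step 0 (initial): 3 infected
Step 1: +8 new -> 11 infected
Step 2: +9 new -> 20 infected
Step 3: +3 new -> 23 infected
Step 4: +2 new -> 25 infected
Step 5: +1 new -> 26 infected
Step 6: +1 new -> 27 infected
Step 7: +0 new -> 27 infected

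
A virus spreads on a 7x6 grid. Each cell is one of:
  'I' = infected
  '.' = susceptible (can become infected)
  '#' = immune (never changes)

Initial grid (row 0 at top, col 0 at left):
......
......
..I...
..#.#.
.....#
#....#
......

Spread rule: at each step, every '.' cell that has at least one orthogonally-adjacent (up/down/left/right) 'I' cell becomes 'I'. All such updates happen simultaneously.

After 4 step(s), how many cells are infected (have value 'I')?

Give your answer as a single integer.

Answer: 28

Derivation:
Step 0 (initial): 1 infected
Step 1: +3 new -> 4 infected
Step 2: +7 new -> 11 infected
Step 3: +8 new -> 19 infected
Step 4: +9 new -> 28 infected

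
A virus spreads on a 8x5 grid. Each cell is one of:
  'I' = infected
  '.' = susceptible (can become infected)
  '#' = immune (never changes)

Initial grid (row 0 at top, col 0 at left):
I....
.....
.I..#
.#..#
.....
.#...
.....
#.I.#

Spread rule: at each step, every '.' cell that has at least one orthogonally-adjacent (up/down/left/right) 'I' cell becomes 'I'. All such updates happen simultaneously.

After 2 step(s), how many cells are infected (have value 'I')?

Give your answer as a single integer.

Step 0 (initial): 3 infected
Step 1: +8 new -> 11 infected
Step 2: +8 new -> 19 infected

Answer: 19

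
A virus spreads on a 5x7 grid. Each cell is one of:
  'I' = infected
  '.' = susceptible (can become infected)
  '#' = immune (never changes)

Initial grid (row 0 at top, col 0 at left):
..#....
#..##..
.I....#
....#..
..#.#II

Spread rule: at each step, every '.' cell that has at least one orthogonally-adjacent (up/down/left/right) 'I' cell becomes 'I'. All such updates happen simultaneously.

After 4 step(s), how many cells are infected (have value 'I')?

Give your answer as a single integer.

Step 0 (initial): 3 infected
Step 1: +6 new -> 9 infected
Step 2: +7 new -> 16 infected
Step 3: +5 new -> 21 infected
Step 4: +3 new -> 24 infected

Answer: 24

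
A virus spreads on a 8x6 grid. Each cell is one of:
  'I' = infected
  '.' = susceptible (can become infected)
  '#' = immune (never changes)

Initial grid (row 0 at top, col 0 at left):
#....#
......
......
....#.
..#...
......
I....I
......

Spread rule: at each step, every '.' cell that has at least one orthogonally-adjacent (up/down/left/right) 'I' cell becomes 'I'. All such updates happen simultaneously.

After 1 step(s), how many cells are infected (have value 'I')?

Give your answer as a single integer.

Answer: 8

Derivation:
Step 0 (initial): 2 infected
Step 1: +6 new -> 8 infected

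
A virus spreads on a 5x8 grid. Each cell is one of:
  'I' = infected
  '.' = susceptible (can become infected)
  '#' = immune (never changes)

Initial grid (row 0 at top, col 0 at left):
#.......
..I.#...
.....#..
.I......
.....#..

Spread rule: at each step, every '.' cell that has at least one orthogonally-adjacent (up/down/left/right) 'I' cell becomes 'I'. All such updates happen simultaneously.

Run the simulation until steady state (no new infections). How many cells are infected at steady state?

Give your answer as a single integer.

Step 0 (initial): 2 infected
Step 1: +8 new -> 10 infected
Step 2: +8 new -> 18 infected
Step 3: +4 new -> 22 infected
Step 4: +3 new -> 25 infected
Step 5: +3 new -> 28 infected
Step 6: +5 new -> 33 infected
Step 7: +3 new -> 36 infected
Step 8: +0 new -> 36 infected

Answer: 36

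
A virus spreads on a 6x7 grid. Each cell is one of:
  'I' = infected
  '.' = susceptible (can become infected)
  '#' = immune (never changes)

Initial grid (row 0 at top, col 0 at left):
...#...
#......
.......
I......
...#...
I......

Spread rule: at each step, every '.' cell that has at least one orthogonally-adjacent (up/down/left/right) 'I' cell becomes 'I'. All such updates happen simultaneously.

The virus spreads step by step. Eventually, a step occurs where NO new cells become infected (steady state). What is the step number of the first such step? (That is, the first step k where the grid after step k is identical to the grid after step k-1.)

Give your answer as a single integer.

Answer: 10

Derivation:
Step 0 (initial): 2 infected
Step 1: +4 new -> 6 infected
Step 2: +4 new -> 10 infected
Step 3: +5 new -> 15 infected
Step 4: +5 new -> 20 infected
Step 5: +7 new -> 27 infected
Step 6: +5 new -> 32 infected
Step 7: +4 new -> 36 infected
Step 8: +2 new -> 38 infected
Step 9: +1 new -> 39 infected
Step 10: +0 new -> 39 infected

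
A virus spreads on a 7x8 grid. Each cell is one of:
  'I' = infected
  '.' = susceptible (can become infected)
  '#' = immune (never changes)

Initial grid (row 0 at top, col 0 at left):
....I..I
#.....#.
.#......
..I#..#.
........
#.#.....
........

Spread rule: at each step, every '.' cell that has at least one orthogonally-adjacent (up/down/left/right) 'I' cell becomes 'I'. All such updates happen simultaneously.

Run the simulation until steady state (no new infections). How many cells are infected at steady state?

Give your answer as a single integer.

Step 0 (initial): 3 infected
Step 1: +8 new -> 11 infected
Step 2: +10 new -> 21 infected
Step 3: +11 new -> 32 infected
Step 4: +7 new -> 39 infected
Step 5: +6 new -> 45 infected
Step 6: +3 new -> 48 infected
Step 7: +1 new -> 49 infected
Step 8: +0 new -> 49 infected

Answer: 49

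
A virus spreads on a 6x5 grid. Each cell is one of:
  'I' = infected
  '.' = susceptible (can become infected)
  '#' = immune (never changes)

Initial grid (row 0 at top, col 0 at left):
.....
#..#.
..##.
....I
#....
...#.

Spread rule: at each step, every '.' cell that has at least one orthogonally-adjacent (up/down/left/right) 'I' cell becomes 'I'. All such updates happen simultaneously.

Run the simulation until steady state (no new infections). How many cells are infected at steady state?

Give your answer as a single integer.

Step 0 (initial): 1 infected
Step 1: +3 new -> 4 infected
Step 2: +4 new -> 8 infected
Step 3: +3 new -> 11 infected
Step 4: +5 new -> 16 infected
Step 5: +4 new -> 20 infected
Step 6: +3 new -> 23 infected
Step 7: +1 new -> 24 infected
Step 8: +0 new -> 24 infected

Answer: 24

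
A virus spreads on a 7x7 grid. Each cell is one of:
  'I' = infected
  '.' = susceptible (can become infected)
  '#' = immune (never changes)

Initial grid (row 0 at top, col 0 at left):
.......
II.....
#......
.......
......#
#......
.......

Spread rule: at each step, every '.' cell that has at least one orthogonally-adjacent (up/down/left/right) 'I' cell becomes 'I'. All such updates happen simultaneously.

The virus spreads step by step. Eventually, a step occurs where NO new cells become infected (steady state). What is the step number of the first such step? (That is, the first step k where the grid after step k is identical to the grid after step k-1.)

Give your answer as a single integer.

Answer: 11

Derivation:
Step 0 (initial): 2 infected
Step 1: +4 new -> 6 infected
Step 2: +4 new -> 10 infected
Step 3: +6 new -> 16 infected
Step 4: +7 new -> 23 infected
Step 5: +7 new -> 30 infected
Step 6: +7 new -> 37 infected
Step 7: +4 new -> 41 infected
Step 8: +2 new -> 43 infected
Step 9: +2 new -> 45 infected
Step 10: +1 new -> 46 infected
Step 11: +0 new -> 46 infected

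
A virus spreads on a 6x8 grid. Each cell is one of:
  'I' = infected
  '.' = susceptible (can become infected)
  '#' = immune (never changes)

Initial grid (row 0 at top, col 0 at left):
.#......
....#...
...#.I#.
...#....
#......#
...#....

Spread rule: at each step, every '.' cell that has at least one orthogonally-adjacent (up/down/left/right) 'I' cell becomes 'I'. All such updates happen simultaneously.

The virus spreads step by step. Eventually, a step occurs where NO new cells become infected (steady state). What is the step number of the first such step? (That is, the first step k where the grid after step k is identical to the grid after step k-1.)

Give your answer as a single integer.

Step 0 (initial): 1 infected
Step 1: +3 new -> 4 infected
Step 2: +5 new -> 9 infected
Step 3: +7 new -> 16 infected
Step 4: +6 new -> 22 infected
Step 5: +4 new -> 26 infected
Step 6: +4 new -> 30 infected
Step 7: +4 new -> 34 infected
Step 8: +4 new -> 38 infected
Step 9: +2 new -> 40 infected
Step 10: +0 new -> 40 infected

Answer: 10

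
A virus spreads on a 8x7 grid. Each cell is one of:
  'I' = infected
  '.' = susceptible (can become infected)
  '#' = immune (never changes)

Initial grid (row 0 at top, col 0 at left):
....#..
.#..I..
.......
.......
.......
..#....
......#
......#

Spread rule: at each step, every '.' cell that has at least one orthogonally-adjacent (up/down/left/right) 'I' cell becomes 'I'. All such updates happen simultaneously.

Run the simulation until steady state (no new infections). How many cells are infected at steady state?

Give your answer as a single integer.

Step 0 (initial): 1 infected
Step 1: +3 new -> 4 infected
Step 2: +7 new -> 11 infected
Step 3: +7 new -> 18 infected
Step 4: +7 new -> 25 infected
Step 5: +8 new -> 33 infected
Step 6: +7 new -> 40 infected
Step 7: +5 new -> 45 infected
Step 8: +3 new -> 48 infected
Step 9: +2 new -> 50 infected
Step 10: +1 new -> 51 infected
Step 11: +0 new -> 51 infected

Answer: 51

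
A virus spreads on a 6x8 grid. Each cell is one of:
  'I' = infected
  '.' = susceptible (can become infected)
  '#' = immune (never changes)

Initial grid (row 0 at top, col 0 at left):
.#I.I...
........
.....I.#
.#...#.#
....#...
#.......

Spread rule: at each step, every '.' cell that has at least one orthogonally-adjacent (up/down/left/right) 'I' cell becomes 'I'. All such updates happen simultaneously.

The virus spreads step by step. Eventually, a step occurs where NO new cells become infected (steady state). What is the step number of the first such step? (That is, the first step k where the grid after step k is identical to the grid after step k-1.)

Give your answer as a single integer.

Step 0 (initial): 3 infected
Step 1: +7 new -> 10 infected
Step 2: +8 new -> 18 infected
Step 3: +7 new -> 25 infected
Step 4: +7 new -> 32 infected
Step 5: +6 new -> 38 infected
Step 6: +3 new -> 41 infected
Step 7: +0 new -> 41 infected

Answer: 7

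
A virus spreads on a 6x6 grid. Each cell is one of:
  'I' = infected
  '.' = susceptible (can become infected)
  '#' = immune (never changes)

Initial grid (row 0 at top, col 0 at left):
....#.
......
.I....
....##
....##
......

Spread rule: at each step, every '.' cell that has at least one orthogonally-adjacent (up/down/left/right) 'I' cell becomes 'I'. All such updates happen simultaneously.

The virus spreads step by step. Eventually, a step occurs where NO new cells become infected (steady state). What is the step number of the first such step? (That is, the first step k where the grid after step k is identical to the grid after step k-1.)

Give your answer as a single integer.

Answer: 8

Derivation:
Step 0 (initial): 1 infected
Step 1: +4 new -> 5 infected
Step 2: +7 new -> 12 infected
Step 3: +8 new -> 20 infected
Step 4: +6 new -> 26 infected
Step 5: +2 new -> 28 infected
Step 6: +2 new -> 30 infected
Step 7: +1 new -> 31 infected
Step 8: +0 new -> 31 infected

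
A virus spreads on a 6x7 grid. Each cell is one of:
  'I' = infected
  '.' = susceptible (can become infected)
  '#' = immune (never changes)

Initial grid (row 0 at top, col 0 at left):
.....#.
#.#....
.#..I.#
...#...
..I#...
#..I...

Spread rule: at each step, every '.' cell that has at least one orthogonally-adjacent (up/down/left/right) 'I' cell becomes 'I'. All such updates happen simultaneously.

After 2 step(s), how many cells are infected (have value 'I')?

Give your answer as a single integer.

Answer: 21

Derivation:
Step 0 (initial): 3 infected
Step 1: +8 new -> 11 infected
Step 2: +10 new -> 21 infected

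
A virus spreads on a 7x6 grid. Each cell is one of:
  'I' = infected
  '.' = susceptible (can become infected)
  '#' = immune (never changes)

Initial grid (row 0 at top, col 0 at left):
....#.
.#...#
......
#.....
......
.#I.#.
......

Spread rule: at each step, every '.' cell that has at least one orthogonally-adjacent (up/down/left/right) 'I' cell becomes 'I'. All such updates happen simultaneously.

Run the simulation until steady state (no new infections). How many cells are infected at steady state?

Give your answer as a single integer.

Step 0 (initial): 1 infected
Step 1: +3 new -> 4 infected
Step 2: +5 new -> 9 infected
Step 3: +7 new -> 16 infected
Step 4: +7 new -> 23 infected
Step 5: +6 new -> 29 infected
Step 6: +5 new -> 34 infected
Step 7: +1 new -> 35 infected
Step 8: +0 new -> 35 infected

Answer: 35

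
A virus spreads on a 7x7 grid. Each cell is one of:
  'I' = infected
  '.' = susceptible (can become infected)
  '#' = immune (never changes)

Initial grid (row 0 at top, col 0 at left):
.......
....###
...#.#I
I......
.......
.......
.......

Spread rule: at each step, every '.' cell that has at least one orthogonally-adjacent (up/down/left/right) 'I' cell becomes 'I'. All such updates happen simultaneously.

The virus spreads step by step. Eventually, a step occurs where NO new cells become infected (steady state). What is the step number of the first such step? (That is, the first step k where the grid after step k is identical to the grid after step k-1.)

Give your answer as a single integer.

Step 0 (initial): 2 infected
Step 1: +4 new -> 6 infected
Step 2: +7 new -> 13 infected
Step 3: +10 new -> 23 infected
Step 4: +9 new -> 32 infected
Step 5: +6 new -> 38 infected
Step 6: +3 new -> 41 infected
Step 7: +1 new -> 42 infected
Step 8: +1 new -> 43 infected
Step 9: +1 new -> 44 infected
Step 10: +0 new -> 44 infected

Answer: 10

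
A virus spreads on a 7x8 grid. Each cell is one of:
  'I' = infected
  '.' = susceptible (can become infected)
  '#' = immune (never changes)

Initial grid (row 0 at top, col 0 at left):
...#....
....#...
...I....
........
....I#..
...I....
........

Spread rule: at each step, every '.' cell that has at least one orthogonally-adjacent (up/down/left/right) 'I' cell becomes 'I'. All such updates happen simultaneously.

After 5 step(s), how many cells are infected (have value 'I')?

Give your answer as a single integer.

Answer: 52

Derivation:
Step 0 (initial): 3 infected
Step 1: +9 new -> 12 infected
Step 2: +10 new -> 22 infected
Step 3: +12 new -> 34 infected
Step 4: +12 new -> 46 infected
Step 5: +6 new -> 52 infected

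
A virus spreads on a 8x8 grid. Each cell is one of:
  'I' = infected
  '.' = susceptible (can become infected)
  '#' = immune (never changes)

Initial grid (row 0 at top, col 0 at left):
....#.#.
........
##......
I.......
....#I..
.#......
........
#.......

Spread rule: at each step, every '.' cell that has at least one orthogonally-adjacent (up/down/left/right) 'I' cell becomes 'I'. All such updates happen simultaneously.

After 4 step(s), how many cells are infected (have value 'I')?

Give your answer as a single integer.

Step 0 (initial): 2 infected
Step 1: +5 new -> 7 infected
Step 2: +10 new -> 17 infected
Step 3: +13 new -> 30 infected
Step 4: +13 new -> 43 infected

Answer: 43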